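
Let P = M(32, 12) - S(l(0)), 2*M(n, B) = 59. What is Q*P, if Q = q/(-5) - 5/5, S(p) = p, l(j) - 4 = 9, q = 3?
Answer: -132/5 ≈ -26.400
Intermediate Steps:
l(j) = 13 (l(j) = 4 + 9 = 13)
M(n, B) = 59/2 (M(n, B) = (½)*59 = 59/2)
P = 33/2 (P = 59/2 - 1*13 = 59/2 - 13 = 33/2 ≈ 16.500)
Q = -8/5 (Q = 3/(-5) - 5/5 = 3*(-⅕) - 5*⅕ = -⅗ - 1 = -8/5 ≈ -1.6000)
Q*P = -8/5*33/2 = -132/5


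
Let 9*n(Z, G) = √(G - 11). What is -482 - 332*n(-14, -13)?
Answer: -482 - 664*I*√6/9 ≈ -482.0 - 180.72*I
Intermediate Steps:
n(Z, G) = √(-11 + G)/9 (n(Z, G) = √(G - 11)/9 = √(-11 + G)/9)
-482 - 332*n(-14, -13) = -482 - 332*√(-11 - 13)/9 = -482 - 332*√(-24)/9 = -482 - 332*2*I*√6/9 = -482 - 664*I*√6/9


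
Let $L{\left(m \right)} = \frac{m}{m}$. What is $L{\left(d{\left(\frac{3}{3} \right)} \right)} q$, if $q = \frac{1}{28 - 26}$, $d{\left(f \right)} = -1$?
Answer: $\frac{1}{2} \approx 0.5$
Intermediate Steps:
$L{\left(m \right)} = 1$
$q = \frac{1}{2} \approx 0.5$
$L{\left(d{\left(\frac{3}{3} \right)} \right)} q = 1 \cdot \frac{1}{2} = \frac{1}{2}$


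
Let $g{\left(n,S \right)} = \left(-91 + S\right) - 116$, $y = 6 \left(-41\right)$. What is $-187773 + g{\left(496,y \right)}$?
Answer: $-188226$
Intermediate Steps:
$y = -246$
$g{\left(n,S \right)} = -207 + S$
$-187773 + g{\left(496,y \right)} = -187773 - 453 = -188226$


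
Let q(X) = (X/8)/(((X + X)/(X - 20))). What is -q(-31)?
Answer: 51/16 ≈ 3.1875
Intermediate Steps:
q(X) = -5/4 + X/16 (q(X) = (X*(1/8))/(((2*X)/(-20 + X))) = (X/8)/((2*X/(-20 + X))) = (X/8)*((-20 + X)/(2*X)) = -5/4 + X/16)
-q(-31) = -(-5/4 + (1/16)*(-31)) = -(-5/4 - 31/16) = -1*(-51/16) = 51/16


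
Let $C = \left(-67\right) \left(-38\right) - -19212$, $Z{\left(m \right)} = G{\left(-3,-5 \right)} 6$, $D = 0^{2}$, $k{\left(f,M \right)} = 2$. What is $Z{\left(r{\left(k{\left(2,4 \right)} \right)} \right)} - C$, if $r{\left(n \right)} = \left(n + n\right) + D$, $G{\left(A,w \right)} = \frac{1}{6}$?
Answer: $-21757$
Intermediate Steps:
$G{\left(A,w \right)} = \frac{1}{6}$
$D = 0$
$r{\left(n \right)} = 2 n$ ($r{\left(n \right)} = \left(n + n\right) + 0 = 2 n + 0 = 2 n$)
$Z{\left(m \right)} = 1$ ($Z{\left(m \right)} = \frac{1}{6} \cdot 6 = 1$)
$C = 21758$ ($C = 2546 + 19212 = 21758$)
$Z{\left(r{\left(k{\left(2,4 \right)} \right)} \right)} - C = 1 - 21758 = -21757$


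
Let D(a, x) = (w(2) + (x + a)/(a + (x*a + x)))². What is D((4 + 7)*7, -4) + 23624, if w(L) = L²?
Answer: 1305387089/55225 ≈ 23638.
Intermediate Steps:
D(a, x) = (4 + (a + x)/(a + x + a*x))² (D(a, x) = (2² + (x + a)/(a + (x*a + x)))² = (4 + (a + x)/(a + (a*x + x)))² = (4 + (a + x)/(a + (x + a*x)))² = (4 + (a + x)/(a + x + a*x))²)
D((4 + 7)*7, -4) + 23624 = (5*((4 + 7)*7) + 5*(-4) + 4*((4 + 7)*7)*(-4))²/((4 + 7)*7 - 4 + ((4 + 7)*7)*(-4))² + 23624 = (5*(11*7) - 20 + 4*(11*7)*(-4))²/(11*7 - 4 + (11*7)*(-4))² + 23624 = (5*77 - 20 + 4*77*(-4))²/(77 - 4 + 77*(-4))² + 23624 = (385 - 20 - 1232)²/(77 - 4 - 308)² + 23624 = (-867)²/(-235)² + 23624 = (1/55225)*751689 + 23624 = 751689/55225 + 23624 = 1305387089/55225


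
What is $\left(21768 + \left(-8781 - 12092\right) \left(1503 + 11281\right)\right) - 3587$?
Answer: $-266822251$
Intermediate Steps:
$\left(21768 + \left(-8781 - 12092\right) \left(1503 + 11281\right)\right) - 3587 = \left(21768 - 266840432\right) - 3587 = -266818664 - 3587 = -266822251$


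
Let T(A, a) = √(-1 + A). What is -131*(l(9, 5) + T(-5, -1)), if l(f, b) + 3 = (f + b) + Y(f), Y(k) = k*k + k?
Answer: -13231 - 131*I*√6 ≈ -13231.0 - 320.88*I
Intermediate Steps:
Y(k) = k + k² (Y(k) = k² + k = k + k²)
l(f, b) = -3 + b + f + f*(1 + f) (l(f, b) = -3 + ((f + b) + f*(1 + f)) = -3 + ((b + f) + f*(1 + f)) = -3 + (b + f + f*(1 + f)) = -3 + b + f + f*(1 + f))
-131*(l(9, 5) + T(-5, -1)) = -131*((-3 + 5 + 9 + 9*(1 + 9)) + √(-1 - 5)) = -131*((-3 + 5 + 9 + 9*10) + √(-6)) = -131*((-3 + 5 + 9 + 90) + I*√6) = -131*(101 + I*√6) = -13231 - 131*I*√6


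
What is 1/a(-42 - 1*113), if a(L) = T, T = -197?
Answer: -1/197 ≈ -0.0050761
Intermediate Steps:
a(L) = -197
1/a(-42 - 1*113) = 1/(-197) = -1/197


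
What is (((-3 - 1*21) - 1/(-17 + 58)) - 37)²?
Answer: 6260004/1681 ≈ 3724.0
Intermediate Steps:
(((-3 - 1*21) - 1/(-17 + 58)) - 37)² = (((-3 - 21) - 1/41) - 37)² = ((-24 - 1*1/41) - 37)² = ((-24 - 1/41) - 37)² = (-985/41 - 37)² = (-2502/41)² = 6260004/1681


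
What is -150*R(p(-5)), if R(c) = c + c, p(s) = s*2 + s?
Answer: 4500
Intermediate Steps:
p(s) = 3*s (p(s) = 2*s + s = 3*s)
R(c) = 2*c
-150*R(p(-5)) = -300*3*(-5) = -300*(-15) = -150*(-30) = 4500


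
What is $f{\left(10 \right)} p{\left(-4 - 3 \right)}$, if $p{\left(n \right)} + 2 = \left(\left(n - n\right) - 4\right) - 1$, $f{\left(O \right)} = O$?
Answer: $-70$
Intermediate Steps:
$p{\left(n \right)} = -7$ ($p{\left(n \right)} = -2 + \left(\left(\left(n - n\right) - 4\right) - 1\right) = -2 + \left(\left(0 - 4\right) - 1\right) = -2 - 5 = -7$)
$f{\left(10 \right)} p{\left(-4 - 3 \right)} = 10 \left(-7\right) = -70$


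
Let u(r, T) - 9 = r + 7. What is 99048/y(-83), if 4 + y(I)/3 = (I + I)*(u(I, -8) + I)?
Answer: 4127/3112 ≈ 1.3262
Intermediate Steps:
u(r, T) = 16 + r (u(r, T) = 9 + (r + 7) = 9 + (7 + r) = 16 + r)
y(I) = -12 + 6*I*(16 + 2*I) (y(I) = -12 + 3*((I + I)*((16 + I) + I)) = -12 + 3*((2*I)*(16 + 2*I)) = -12 + 3*(2*I*(16 + 2*I)) = -12 + 6*I*(16 + 2*I))
99048/y(-83) = 99048/(-12 + 12*(-83)² + 96*(-83)) = 99048/(-12 + 12*6889 - 7968) = 99048/(-12 + 82668 - 7968) = 99048/74688 = 99048*(1/74688) = 4127/3112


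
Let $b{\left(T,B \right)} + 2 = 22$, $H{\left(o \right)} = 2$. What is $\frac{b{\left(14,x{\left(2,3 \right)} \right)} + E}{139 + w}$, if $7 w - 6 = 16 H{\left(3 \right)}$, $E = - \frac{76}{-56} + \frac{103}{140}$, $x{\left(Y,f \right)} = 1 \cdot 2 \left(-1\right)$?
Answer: $\frac{1031}{6740} \approx 0.15297$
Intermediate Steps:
$x{\left(Y,f \right)} = -2$ ($x{\left(Y,f \right)} = 2 \left(-1\right) = -2$)
$E = \frac{293}{140}$ ($E = \left(-76\right) \left(- \frac{1}{56}\right) + 103 \cdot \frac{1}{140} = \frac{19}{14} + \frac{103}{140} = \frac{293}{140} \approx 2.0929$)
$b{\left(T,B \right)} = 20$ ($b{\left(T,B \right)} = -2 + 22 = 20$)
$w = \frac{38}{7}$ ($w = \frac{6}{7} + \frac{16 \cdot 2}{7} = \frac{6}{7} + \frac{1}{7} \cdot 32 = \frac{6}{7} + \frac{32}{7} = \frac{38}{7} \approx 5.4286$)
$\frac{b{\left(14,x{\left(2,3 \right)} \right)} + E}{139 + w} = \frac{20 + \frac{293}{140}}{139 + \frac{38}{7}} = \frac{3093}{140 \cdot \frac{1011}{7}} = \frac{3093}{140} \cdot \frac{7}{1011} = \frac{1031}{6740}$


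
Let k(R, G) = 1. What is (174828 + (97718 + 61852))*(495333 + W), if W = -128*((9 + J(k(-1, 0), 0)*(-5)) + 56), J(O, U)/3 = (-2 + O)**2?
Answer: 163498217334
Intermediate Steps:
J(O, U) = 3*(-2 + O)**2
W = -6400 (W = -128*((9 + (3*(-2 + 1)**2)*(-5)) + 56) = -128*((9 + (3*(-1)**2)*(-5)) + 56) = -128*((9 + (3*1)*(-5)) + 56) = -128*((9 + 3*(-5)) + 56) = -128*((9 - 15) + 56) = -128*(-6 + 56) = -128*50 = -6400)
(174828 + (97718 + 61852))*(495333 + W) = (174828 + (97718 + 61852))*(495333 - 6400) = (174828 + 159570)*488933 = 334398*488933 = 163498217334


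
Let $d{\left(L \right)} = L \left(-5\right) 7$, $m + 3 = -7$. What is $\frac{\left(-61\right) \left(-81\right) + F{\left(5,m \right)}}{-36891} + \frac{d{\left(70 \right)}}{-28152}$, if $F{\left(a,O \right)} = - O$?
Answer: $- \frac{907363}{19232508} \approx -0.047179$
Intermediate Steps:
$m = -10$ ($m = -3 - 7 = -10$)
$d{\left(L \right)} = - 35 L$ ($d{\left(L \right)} = - 5 L 7 = - 35 L$)
$\frac{\left(-61\right) \left(-81\right) + F{\left(5,m \right)}}{-36891} + \frac{d{\left(70 \right)}}{-28152} = \frac{\left(-61\right) \left(-81\right) - -10}{-36891} + \frac{\left(-35\right) 70}{-28152} = \left(4941 + 10\right) \left(- \frac{1}{36891}\right) - - \frac{1225}{14076} = 4951 \left(- \frac{1}{36891}\right) + \frac{1225}{14076} = - \frac{4951}{36891} + \frac{1225}{14076} = - \frac{907363}{19232508}$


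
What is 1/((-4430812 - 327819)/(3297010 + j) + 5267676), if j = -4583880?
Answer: 1286870/6778818972751 ≈ 1.8984e-7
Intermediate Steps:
1/((-4430812 - 327819)/(3297010 + j) + 5267676) = 1/((-4430812 - 327819)/(3297010 - 4583880) + 5267676) = 1/(-4758631/(-1286870) + 5267676) = 1/(-4758631*(-1/1286870) + 5267676) = 1/(4758631/1286870 + 5267676) = 1/(6778818972751/1286870) = 1286870/6778818972751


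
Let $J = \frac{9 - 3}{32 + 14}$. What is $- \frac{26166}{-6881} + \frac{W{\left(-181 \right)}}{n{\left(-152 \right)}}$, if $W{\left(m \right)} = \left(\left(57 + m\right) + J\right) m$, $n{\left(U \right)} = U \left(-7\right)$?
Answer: $\frac{85482709}{3436568} \approx 24.874$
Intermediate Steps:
$n{\left(U \right)} = - 7 U$
$J = \frac{3}{23}$ ($J = \frac{6}{46} = 6 \cdot \frac{1}{46} = \frac{3}{23} \approx 0.13043$)
$W{\left(m \right)} = m \left(\frac{1314}{23} + m\right)$ ($W{\left(m \right)} = \left(\left(57 + m\right) + \frac{3}{23}\right) m = \left(\frac{1314}{23} + m\right) m = m \left(\frac{1314}{23} + m\right)$)
$- \frac{26166}{-6881} + \frac{W{\left(-181 \right)}}{n{\left(-152 \right)}} = - \frac{26166}{-6881} + \frac{\frac{1}{23} \left(-181\right) \left(1314 + 23 \left(-181\right)\right)}{\left(-7\right) \left(-152\right)} = \left(-26166\right) \left(- \frac{1}{6881}\right) + \frac{\frac{1}{23} \left(-181\right) \left(1314 - 4163\right)}{1064} = \frac{3738}{983} + \frac{1}{23} \left(-181\right) \left(-2849\right) \frac{1}{1064} = \frac{3738}{983} + \frac{515669}{23} \cdot \frac{1}{1064} = \frac{3738}{983} + \frac{73667}{3496} = \frac{85482709}{3436568}$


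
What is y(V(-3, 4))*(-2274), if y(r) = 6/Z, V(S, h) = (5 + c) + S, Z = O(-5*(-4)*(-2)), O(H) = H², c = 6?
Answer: -3411/400 ≈ -8.5275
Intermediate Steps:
Z = 1600 (Z = (-5*(-4)*(-2))² = (20*(-2))² = (-40)² = 1600)
V(S, h) = 11 + S (V(S, h) = (5 + 6) + S = 11 + S)
y(r) = 3/800 (y(r) = 6/1600 = 6*(1/1600) = 3/800)
y(V(-3, 4))*(-2274) = (3/800)*(-2274) = -3411/400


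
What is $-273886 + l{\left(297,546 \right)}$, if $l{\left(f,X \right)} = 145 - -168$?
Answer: $-273573$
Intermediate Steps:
$l{\left(f,X \right)} = 313$ ($l{\left(f,X \right)} = 145 + 168 = 313$)
$-273886 + l{\left(297,546 \right)} = -273886 + 313 = -273573$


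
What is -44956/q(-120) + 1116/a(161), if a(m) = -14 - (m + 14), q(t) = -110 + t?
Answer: 457778/2415 ≈ 189.56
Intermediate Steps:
a(m) = -28 - m (a(m) = -14 - (14 + m) = -14 + (-14 - m) = -28 - m)
-44956/q(-120) + 1116/a(161) = -44956/(-110 - 120) + 1116/(-28 - 1*161) = -44956/(-230) + 1116/(-28 - 161) = -44956*(-1/230) + 1116/(-189) = 22478/115 + 1116*(-1/189) = 22478/115 - 124/21 = 457778/2415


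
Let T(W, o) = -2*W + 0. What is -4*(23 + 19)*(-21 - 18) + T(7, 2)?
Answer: 6538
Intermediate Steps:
T(W, o) = -2*W
-4*(23 + 19)*(-21 - 18) + T(7, 2) = -4*(23 + 19)*(-21 - 18) - 2*7 = -168*(-39) - 14 = -4*(-1638) - 14 = 6552 - 14 = 6538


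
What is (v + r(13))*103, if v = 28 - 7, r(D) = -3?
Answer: 1854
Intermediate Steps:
v = 21
(v + r(13))*103 = (21 - 3)*103 = 18*103 = 1854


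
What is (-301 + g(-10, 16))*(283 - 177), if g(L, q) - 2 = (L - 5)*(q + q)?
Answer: -82574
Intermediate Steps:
g(L, q) = 2 + 2*q*(-5 + L) (g(L, q) = 2 + (L - 5)*(q + q) = 2 + (-5 + L)*(2*q) = 2 + 2*q*(-5 + L))
(-301 + g(-10, 16))*(283 - 177) = (-301 + (2 - 10*16 + 2*(-10)*16))*(283 - 177) = (-301 + (2 - 160 - 320))*106 = (-301 - 478)*106 = -779*106 = -82574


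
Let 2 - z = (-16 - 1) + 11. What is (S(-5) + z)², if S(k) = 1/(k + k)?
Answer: 6241/100 ≈ 62.410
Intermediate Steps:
S(k) = 1/(2*k)
z = 8 (z = 2 - ((-16 - 1) + 11) = 2 - (-17 + 11) = 2 - 1*(-6) = 2 + 6 = 8)
(S(-5) + z)² = ((½)/(-5) + 8)² = ((½)*(-⅕) + 8)² = (-⅒ + 8)² = (79/10)² = 6241/100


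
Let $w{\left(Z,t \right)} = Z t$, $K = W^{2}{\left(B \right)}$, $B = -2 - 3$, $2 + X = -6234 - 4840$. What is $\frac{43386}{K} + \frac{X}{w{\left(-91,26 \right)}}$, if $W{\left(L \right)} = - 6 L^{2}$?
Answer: $\frac{2255521}{341250} \approx 6.6096$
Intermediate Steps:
$X = -11076$ ($X = -2 - 11074 = -11076$)
$B = -5$ ($B = -2 - 3 = -5$)
$K = 22500$ ($K = \left(- 6 \left(-5\right)^{2}\right)^{2} = \left(\left(-6\right) 25\right)^{2} = \left(-150\right)^{2} = 22500$)
$\frac{43386}{K} + \frac{X}{w{\left(-91,26 \right)}} = \frac{43386}{22500} - \frac{11076}{\left(-91\right) 26} = 43386 \cdot \frac{1}{22500} - \frac{11076}{-2366} = \frac{7231}{3750} - - \frac{426}{91} = \frac{7231}{3750} + \frac{426}{91} = \frac{2255521}{341250}$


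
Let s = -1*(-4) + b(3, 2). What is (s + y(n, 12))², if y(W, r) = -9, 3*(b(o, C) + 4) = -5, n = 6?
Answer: 1024/9 ≈ 113.78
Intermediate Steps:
b(o, C) = -17/3 (b(o, C) = -4 + (⅓)*(-5) = -4 - 5/3 = -17/3)
s = -5/3 (s = -1*(-4) - 17/3 = 4 - 17/3 = -5/3 ≈ -1.6667)
(s + y(n, 12))² = (-5/3 - 9)² = (-32/3)² = 1024/9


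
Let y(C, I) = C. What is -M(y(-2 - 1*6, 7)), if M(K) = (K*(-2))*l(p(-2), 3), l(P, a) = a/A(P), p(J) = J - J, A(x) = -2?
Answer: 24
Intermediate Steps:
p(J) = 0
l(P, a) = -a/2 (l(P, a) = a/(-2) = a*(-1/2) = -a/2)
M(K) = 3*K (M(K) = (K*(-2))*(-1/2*3) = -2*K*(-3/2) = 3*K)
-M(y(-2 - 1*6, 7)) = -3*(-2 - 1*6) = -3*(-2 - 6) = -3*(-8) = -1*(-24) = 24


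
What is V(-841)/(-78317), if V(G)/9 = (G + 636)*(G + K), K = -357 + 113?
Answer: -2001825/78317 ≈ -25.561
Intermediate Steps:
K = -244
V(G) = 9*(-244 + G)*(636 + G) (V(G) = 9*((G + 636)*(G - 244)) = 9*((636 + G)*(-244 + G)) = 9*((-244 + G)*(636 + G)) = 9*(-244 + G)*(636 + G))
V(-841)/(-78317) = (-1396656 + 9*(-841)² + 3528*(-841))/(-78317) = (-1396656 + 9*707281 - 2967048)*(-1/78317) = (-1396656 + 6365529 - 2967048)*(-1/78317) = 2001825*(-1/78317) = -2001825/78317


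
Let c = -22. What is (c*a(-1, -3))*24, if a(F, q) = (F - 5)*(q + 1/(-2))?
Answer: -11088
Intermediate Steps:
a(F, q) = (-5 + F)*(-½ + q) (a(F, q) = (-5 + F)*(q - ½) = (-5 + F)*(-½ + q))
(c*a(-1, -3))*24 = -22*(5/2 - 5*(-3) - ½*(-1) - 1*(-3))*24 = -22*(5/2 + 15 + ½ + 3)*24 = -22*21*24 = -462*24 = -11088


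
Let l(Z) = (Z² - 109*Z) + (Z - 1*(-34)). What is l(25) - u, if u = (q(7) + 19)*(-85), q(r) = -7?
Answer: -1021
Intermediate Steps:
l(Z) = 34 + Z² - 108*Z (l(Z) = (Z² - 109*Z) + (Z + 34) = (Z² - 109*Z) + (34 + Z) = 34 + Z² - 108*Z)
u = -1020 (u = (-7 + 19)*(-85) = 12*(-85) = -1020)
l(25) - u = (34 + 25² - 108*25) - 1*(-1020) = (34 + 625 - 2700) + 1020 = -2041 + 1020 = -1021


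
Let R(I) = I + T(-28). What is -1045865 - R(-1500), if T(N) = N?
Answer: -1044337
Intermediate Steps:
R(I) = -28 + I (R(I) = I - 28 = -28 + I)
-1045865 - R(-1500) = -1045865 - (-28 - 1500) = -1045865 - 1*(-1528) = -1045865 + 1528 = -1044337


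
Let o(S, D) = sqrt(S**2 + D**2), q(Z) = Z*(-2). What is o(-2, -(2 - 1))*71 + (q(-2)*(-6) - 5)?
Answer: -29 + 71*sqrt(5) ≈ 129.76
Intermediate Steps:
q(Z) = -2*Z
o(S, D) = sqrt(D**2 + S**2)
o(-2, -(2 - 1))*71 + (q(-2)*(-6) - 5) = sqrt((-(2 - 1))**2 + (-2)**2)*71 + (-2*(-2)*(-6) - 5) = sqrt((-1*1)**2 + 4)*71 + (4*(-6) - 5) = sqrt((-1)**2 + 4)*71 + (-24 - 5) = sqrt(1 + 4)*71 - 29 = sqrt(5)*71 - 29 = 71*sqrt(5) - 29 = -29 + 71*sqrt(5)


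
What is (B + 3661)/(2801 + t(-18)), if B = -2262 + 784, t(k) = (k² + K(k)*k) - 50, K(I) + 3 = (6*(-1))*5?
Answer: 2183/3669 ≈ 0.59499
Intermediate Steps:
K(I) = -33 (K(I) = -3 + (6*(-1))*5 = -3 - 6*5 = -3 - 30 = -33)
t(k) = -50 + k² - 33*k (t(k) = (k² - 33*k) - 50 = -50 + k² - 33*k)
B = -1478
(B + 3661)/(2801 + t(-18)) = (-1478 + 3661)/(2801 + (-50 + (-18)² - 33*(-18))) = 2183/(2801 + (-50 + 324 + 594)) = 2183/(2801 + 868) = 2183/3669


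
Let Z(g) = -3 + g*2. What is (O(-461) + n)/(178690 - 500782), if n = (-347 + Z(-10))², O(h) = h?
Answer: -136439/322092 ≈ -0.42360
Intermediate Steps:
Z(g) = -3 + 2*g
n = 136900 (n = (-347 + (-3 + 2*(-10)))² = (-347 + (-3 - 20))² = (-347 - 23)² = (-370)² = 136900)
(O(-461) + n)/(178690 - 500782) = (-461 + 136900)/(178690 - 500782) = 136439/(-322092) = 136439*(-1/322092) = -136439/322092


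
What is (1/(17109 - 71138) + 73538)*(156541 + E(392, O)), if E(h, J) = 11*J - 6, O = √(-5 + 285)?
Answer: 621942451517535/54029 + 87410061222*√70/54029 ≈ 1.1525e+10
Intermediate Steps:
O = 2*√70 (O = √280 = 2*√70 ≈ 16.733)
E(h, J) = -6 + 11*J
(1/(17109 - 71138) + 73538)*(156541 + E(392, O)) = (1/(17109 - 71138) + 73538)*(156541 + (-6 + 11*(2*√70))) = (1/(-54029) + 73538)*(156541 + (-6 + 22*√70)) = (-1/54029 + 73538)*(156535 + 22*√70) = 3973184601*(156535 + 22*√70)/54029 = 621942451517535/54029 + 87410061222*√70/54029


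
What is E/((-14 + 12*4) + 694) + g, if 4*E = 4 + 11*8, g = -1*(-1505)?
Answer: 1095663/728 ≈ 1505.0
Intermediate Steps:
g = 1505
E = 23 (E = (4 + 11*8)/4 = (4 + 88)/4 = (¼)*92 = 23)
E/((-14 + 12*4) + 694) + g = 23/((-14 + 12*4) + 694) + 1505 = 23/((-14 + 48) + 694) + 1505 = 23/(34 + 694) + 1505 = 23/728 + 1505 = 1095663/728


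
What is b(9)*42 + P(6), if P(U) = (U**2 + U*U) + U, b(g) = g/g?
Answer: 120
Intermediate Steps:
b(g) = 1
P(U) = U + 2*U**2 (P(U) = (U**2 + U**2) + U = 2*U**2 + U = U + 2*U**2)
b(9)*42 + P(6) = 1*42 + 6*(1 + 2*6) = 42 + 6*(1 + 12) = 42 + 6*13 = 42 + 78 = 120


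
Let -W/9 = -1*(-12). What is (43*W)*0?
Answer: 0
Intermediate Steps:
W = -108 (W = -(-9)*(-12) = -9*12 = -108)
(43*W)*0 = (43*(-108))*0 = -4644*0 = 0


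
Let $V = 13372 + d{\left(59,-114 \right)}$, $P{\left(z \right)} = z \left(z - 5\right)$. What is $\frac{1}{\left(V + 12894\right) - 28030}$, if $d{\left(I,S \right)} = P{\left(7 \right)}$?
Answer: $- \frac{1}{1750} \approx -0.00057143$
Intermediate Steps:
$P{\left(z \right)} = z \left(-5 + z\right)$
$d{\left(I,S \right)} = 14$ ($d{\left(I,S \right)} = 7 \left(-5 + 7\right) = 7 \cdot 2 = 14$)
$V = 13386$ ($V = 13372 + 14 = 13386$)
$\frac{1}{\left(V + 12894\right) - 28030} = \frac{1}{\left(13386 + 12894\right) - 28030} = \frac{1}{26280 - 28030} = \frac{1}{-1750} = - \frac{1}{1750}$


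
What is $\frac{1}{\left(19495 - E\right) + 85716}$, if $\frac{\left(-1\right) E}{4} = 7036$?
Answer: $\frac{1}{133355} \approx 7.4988 \cdot 10^{-6}$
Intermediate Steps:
$E = -28144$ ($E = \left(-4\right) 7036 = -28144$)
$\frac{1}{\left(19495 - E\right) + 85716} = \frac{1}{\left(19495 - -28144\right) + 85716} = \frac{1}{\left(19495 + 28144\right) + 85716} = \frac{1}{47639 + 85716} = \frac{1}{133355}$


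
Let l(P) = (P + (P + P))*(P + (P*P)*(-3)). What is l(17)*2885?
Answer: -125064750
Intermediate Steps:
l(P) = 3*P*(P - 3*P**2) (l(P) = (P + 2*P)*(P + P**2*(-3)) = (3*P)*(P - 3*P**2) = 3*P*(P - 3*P**2))
l(17)*2885 = (17**2*(3 - 9*17))*2885 = (289*(3 - 153))*2885 = (289*(-150))*2885 = -43350*2885 = -125064750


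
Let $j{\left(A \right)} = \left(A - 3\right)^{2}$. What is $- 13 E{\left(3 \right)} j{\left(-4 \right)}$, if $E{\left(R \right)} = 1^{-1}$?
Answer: $-637$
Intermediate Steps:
$j{\left(A \right)} = \left(-3 + A\right)^{2}$
$E{\left(R \right)} = 1$
$- 13 E{\left(3 \right)} j{\left(-4 \right)} = \left(-13\right) 1 \left(-3 - 4\right)^{2} = - 13 \left(-7\right)^{2} = \left(-13\right) 49 = -637$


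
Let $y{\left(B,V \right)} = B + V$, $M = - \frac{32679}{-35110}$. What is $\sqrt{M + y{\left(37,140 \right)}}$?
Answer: $\frac{\sqrt{219337401390}}{35110} \approx 13.339$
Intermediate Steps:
$M = \frac{32679}{35110}$ ($M = \left(-32679\right) \left(- \frac{1}{35110}\right) = \frac{32679}{35110} \approx 0.93076$)
$\sqrt{M + y{\left(37,140 \right)}} = \sqrt{\frac{32679}{35110} + \left(37 + 140\right)} = \sqrt{\frac{32679}{35110} + 177} = \sqrt{\frac{6247149}{35110}} = \frac{\sqrt{219337401390}}{35110}$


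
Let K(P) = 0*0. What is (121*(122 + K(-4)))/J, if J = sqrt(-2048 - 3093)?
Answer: -14762*I*sqrt(5141)/5141 ≈ -205.88*I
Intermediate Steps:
K(P) = 0
J = I*sqrt(5141) (J = sqrt(-5141) = I*sqrt(5141) ≈ 71.701*I)
(121*(122 + K(-4)))/J = (121*(122 + 0))/((I*sqrt(5141))) = (121*122)*(-I*sqrt(5141)/5141) = 14762*(-I*sqrt(5141)/5141) = -14762*I*sqrt(5141)/5141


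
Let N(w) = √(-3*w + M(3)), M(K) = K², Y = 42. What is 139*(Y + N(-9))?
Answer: 6672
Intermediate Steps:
N(w) = √(9 - 3*w) (N(w) = √(-3*w + 3²) = √(-3*w + 9) = √(9 - 3*w))
139*(Y + N(-9)) = 139*(42 + √(9 - 3*(-9))) = 139*(42 + √(9 + 27)) = 139*(42 + √36) = 139*(42 + 6) = 139*48 = 6672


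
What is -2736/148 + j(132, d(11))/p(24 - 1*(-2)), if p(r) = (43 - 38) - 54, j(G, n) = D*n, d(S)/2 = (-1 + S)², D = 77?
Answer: -86188/259 ≈ -332.77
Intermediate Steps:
d(S) = 2*(-1 + S)²
j(G, n) = 77*n
p(r) = -49 (p(r) = 5 - 54 = -49)
-2736/148 + j(132, d(11))/p(24 - 1*(-2)) = -2736/148 + (77*(2*(-1 + 11)²))/(-49) = -2736*1/148 + (77*(2*10²))*(-1/49) = -684/37 + (77*(2*100))*(-1/49) = -684/37 + (77*200)*(-1/49) = -684/37 + 15400*(-1/49) = -684/37 - 2200/7 = -86188/259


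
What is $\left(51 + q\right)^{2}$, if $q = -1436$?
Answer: $1918225$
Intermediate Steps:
$\left(51 + q\right)^{2} = \left(51 - 1436\right)^{2} = \left(-1385\right)^{2} = 1918225$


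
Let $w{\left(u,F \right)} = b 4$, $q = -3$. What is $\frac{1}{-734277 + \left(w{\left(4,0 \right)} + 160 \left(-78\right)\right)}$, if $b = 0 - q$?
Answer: $- \frac{1}{746745} \approx -1.3391 \cdot 10^{-6}$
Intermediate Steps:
$b = 3$ ($b = 0 - -3 = 0 + 3 = 3$)
$w{\left(u,F \right)} = 12$ ($w{\left(u,F \right)} = 3 \cdot 4 = 12$)
$\frac{1}{-734277 + \left(w{\left(4,0 \right)} + 160 \left(-78\right)\right)} = \frac{1}{-734277 + \left(12 + 160 \left(-78\right)\right)} = \frac{1}{-734277 + \left(12 - 12480\right)} = \frac{1}{-734277 - 12468} = \frac{1}{-746745} = - \frac{1}{746745}$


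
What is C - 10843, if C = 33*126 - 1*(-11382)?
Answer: 4697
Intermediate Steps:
C = 15540 (C = 4158 + 11382 = 15540)
C - 10843 = 15540 - 10843 = 4697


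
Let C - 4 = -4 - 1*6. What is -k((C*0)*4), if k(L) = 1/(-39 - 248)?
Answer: 1/287 ≈ 0.0034843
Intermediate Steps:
C = -6 (C = 4 + (-4 - 1*6) = 4 + (-4 - 6) = 4 - 10 = -6)
k(L) = -1/287 (k(L) = 1/(-287) = -1/287)
-k((C*0)*4) = -1*(-1/287) = 1/287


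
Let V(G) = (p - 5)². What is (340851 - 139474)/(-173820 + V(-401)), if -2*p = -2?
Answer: -201377/173804 ≈ -1.1586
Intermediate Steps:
p = 1 (p = -½*(-2) = 1)
V(G) = 16 (V(G) = (1 - 5)² = (-4)² = 16)
(340851 - 139474)/(-173820 + V(-401)) = (340851 - 139474)/(-173820 + 16) = 201377/(-173804) = 201377*(-1/173804) = -201377/173804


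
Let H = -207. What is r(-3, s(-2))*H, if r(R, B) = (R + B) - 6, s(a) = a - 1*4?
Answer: 3105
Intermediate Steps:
s(a) = -4 + a (s(a) = a - 4 = -4 + a)
r(R, B) = -6 + B + R (r(R, B) = (B + R) - 6 = -6 + B + R)
r(-3, s(-2))*H = (-6 + (-4 - 2) - 3)*(-207) = (-6 - 6 - 3)*(-207) = -15*(-207) = 3105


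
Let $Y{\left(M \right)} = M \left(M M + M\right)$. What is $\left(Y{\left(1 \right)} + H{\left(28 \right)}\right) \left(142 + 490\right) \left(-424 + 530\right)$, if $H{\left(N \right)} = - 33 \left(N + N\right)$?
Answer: $-123667232$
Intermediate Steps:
$H{\left(N \right)} = - 66 N$ ($H{\left(N \right)} = - 33 \cdot 2 N = - 66 N$)
$Y{\left(M \right)} = M \left(M + M^{2}\right)$ ($Y{\left(M \right)} = M \left(M^{2} + M\right) = M \left(M + M^{2}\right)$)
$\left(Y{\left(1 \right)} + H{\left(28 \right)}\right) \left(142 + 490\right) \left(-424 + 530\right) = \left(1^{2} \left(1 + 1\right) - 1848\right) \left(142 + 490\right) \left(-424 + 530\right) = \left(1 \cdot 2 - 1848\right) 632 \cdot 106 = \left(2 - 1848\right) 66992 = \left(-1846\right) 66992 = -123667232$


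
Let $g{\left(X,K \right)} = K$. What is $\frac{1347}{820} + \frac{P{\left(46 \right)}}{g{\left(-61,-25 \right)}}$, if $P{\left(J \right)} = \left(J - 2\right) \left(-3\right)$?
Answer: $\frac{28383}{4100} \approx 6.9227$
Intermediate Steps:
$P{\left(J \right)} = 6 - 3 J$ ($P{\left(J \right)} = \left(-2 + J\right) \left(-3\right) = 6 - 3 J$)
$\frac{1347}{820} + \frac{P{\left(46 \right)}}{g{\left(-61,-25 \right)}} = \frac{1347}{820} + \frac{6 - 138}{-25} = 1347 \cdot \frac{1}{820} + \left(6 - 138\right) \left(- \frac{1}{25}\right) = \frac{1347}{820} - - \frac{132}{25} = \frac{1347}{820} + \frac{132}{25} = \frac{28383}{4100}$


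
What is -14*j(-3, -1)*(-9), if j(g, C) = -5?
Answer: -630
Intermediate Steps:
-14*j(-3, -1)*(-9) = -14*(-5)*(-9) = 70*(-9) = -630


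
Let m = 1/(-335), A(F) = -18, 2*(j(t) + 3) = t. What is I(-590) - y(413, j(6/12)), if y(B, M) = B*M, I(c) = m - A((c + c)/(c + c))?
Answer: 1546021/1340 ≈ 1153.7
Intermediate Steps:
j(t) = -3 + t/2
m = -1/335 ≈ -0.0029851
I(c) = 6029/335 (I(c) = -1/335 - 1*(-18) = -1/335 + 18 = 6029/335)
I(-590) - y(413, j(6/12)) = 6029/335 - 413*(-3 + (6/12)/2) = 6029/335 - 413*(-3 + (6*(1/12))/2) = 6029/335 - 413*(-3 + (½)*(½)) = 6029/335 - 413*(-3 + ¼) = 6029/335 - 413*(-11)/4 = 6029/335 - 1*(-4543/4) = 6029/335 + 4543/4 = 1546021/1340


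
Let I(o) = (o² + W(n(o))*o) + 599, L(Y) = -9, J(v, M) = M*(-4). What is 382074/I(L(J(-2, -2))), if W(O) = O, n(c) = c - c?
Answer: 191037/340 ≈ 561.87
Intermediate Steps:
n(c) = 0
J(v, M) = -4*M
I(o) = 599 + o² (I(o) = (o² + 0*o) + 599 = (o² + 0) + 599 = o² + 599 = 599 + o²)
382074/I(L(J(-2, -2))) = 382074/(599 + (-9)²) = 382074/(599 + 81) = 382074/680 = 382074*(1/680) = 191037/340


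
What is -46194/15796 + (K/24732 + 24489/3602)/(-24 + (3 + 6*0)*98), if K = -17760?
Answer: -22969609157909/7915395108060 ≈ -2.9019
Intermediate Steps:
-46194/15796 + (K/24732 + 24489/3602)/(-24 + (3 + 6*0)*98) = -46194/15796 + (-17760/24732 + 24489/3602)/(-24 + (3 + 6*0)*98) = -46194*1/15796 + (-17760*1/24732 + 24489*(1/3602))/(-24 + (3 + 0)*98) = -23097/7898 + (-1480/2061 + 24489/3602)/(-24 + 3*98) = -23097/7898 + 45140869/(7423722*(-24 + 294)) = -23097/7898 + (45140869/7423722)/270 = -23097/7898 + (45140869/7423722)*(1/270) = -23097/7898 + 45140869/2004404940 = -22969609157909/7915395108060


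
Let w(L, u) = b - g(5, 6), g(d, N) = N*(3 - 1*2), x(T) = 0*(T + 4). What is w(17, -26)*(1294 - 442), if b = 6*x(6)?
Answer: -5112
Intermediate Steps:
x(T) = 0 (x(T) = 0*(4 + T) = 0)
g(d, N) = N (g(d, N) = N*(3 - 2) = N*1 = N)
b = 0 (b = 6*0 = 0)
w(L, u) = -6 (w(L, u) = 0 - 1*6 = 0 - 6 = -6)
w(17, -26)*(1294 - 442) = -6*(1294 - 442) = -6*852 = -5112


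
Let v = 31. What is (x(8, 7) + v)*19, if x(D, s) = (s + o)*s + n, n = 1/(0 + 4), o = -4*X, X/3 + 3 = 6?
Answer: -13053/4 ≈ -3263.3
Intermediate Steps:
X = 9 (X = -9 + 3*6 = -9 + 18 = 9)
o = -36 (o = -4*9 = -36)
n = 1/4 ≈ 0.25000
x(D, s) = 1/4 + s*(-36 + s) (x(D, s) = (s - 36)*s + 1/4 = (-36 + s)*s + 1/4 = s*(-36 + s) + 1/4 = 1/4 + s*(-36 + s))
(x(8, 7) + v)*19 = ((1/4 + 7**2 - 36*7) + 31)*19 = ((1/4 + 49 - 252) + 31)*19 = (-811/4 + 31)*19 = -687/4*19 = -13053/4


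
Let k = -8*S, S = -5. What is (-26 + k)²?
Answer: 196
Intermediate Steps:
k = 40 (k = -8*(-5) = 40)
(-26 + k)² = (-26 + 40)² = 14² = 196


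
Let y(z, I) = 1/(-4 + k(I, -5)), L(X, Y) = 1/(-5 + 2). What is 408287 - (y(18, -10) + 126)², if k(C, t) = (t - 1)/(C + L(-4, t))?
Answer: 4409957107/11236 ≈ 3.9248e+5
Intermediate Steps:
L(X, Y) = -⅓ (L(X, Y) = 1/(-3) = -⅓)
k(C, t) = (-1 + t)/(-⅓ + C) (k(C, t) = (t - 1)/(C - ⅓) = (-1 + t)/(-⅓ + C))
y(z, I) = 1/(-4 - 18/(-1 + 3*I)) (y(z, I) = 1/(-4 + 3*(-1 - 5)/(-1 + 3*I)) = 1/(-4 + 3*(-6)/(-1 + 3*I)) = 1/(-4 - 18/(-1 + 3*I)))
408287 - (y(18, -10) + 126)² = 408287 - ((1 - 3*(-10))/(2*(7 + 6*(-10))) + 126)² = 408287 - ((1 + 30)/(2*(7 - 60)) + 126)² = 408287 - ((½)*31/(-53) + 126)² = 408287 - ((½)*(-1/53)*31 + 126)² = 408287 - (-31/106 + 126)² = 408287 - (13325/106)² = 408287 - 1*177555625/11236 = 408287 - 177555625/11236 = 4409957107/11236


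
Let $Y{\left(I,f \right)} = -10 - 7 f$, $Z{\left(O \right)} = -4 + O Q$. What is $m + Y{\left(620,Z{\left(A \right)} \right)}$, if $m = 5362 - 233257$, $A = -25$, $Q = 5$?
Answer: $-227002$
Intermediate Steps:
$m = -227895$ ($m = 5362 - 233257 = -227895$)
$Z{\left(O \right)} = -4 + 5 O$ ($Z{\left(O \right)} = -4 + O 5 = -4 + 5 O$)
$m + Y{\left(620,Z{\left(A \right)} \right)} = -227895 - \left(10 + 7 \left(-4 + 5 \left(-25\right)\right)\right) = -227895 - \left(10 + 7 \left(-4 - 125\right)\right) = -227895 - -893 = -227895 + \left(-10 + 903\right) = -227895 + 893 = -227002$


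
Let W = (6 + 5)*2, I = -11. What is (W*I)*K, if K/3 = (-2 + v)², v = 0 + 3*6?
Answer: -185856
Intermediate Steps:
v = 18 (v = 0 + 18 = 18)
K = 768 (K = 3*(-2 + 18)² = 3*16² = 3*256 = 768)
W = 22 (W = 11*2 = 22)
(W*I)*K = (22*(-11))*768 = -242*768 = -185856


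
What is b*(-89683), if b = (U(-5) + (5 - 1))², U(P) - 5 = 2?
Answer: -10851643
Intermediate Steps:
U(P) = 7 (U(P) = 5 + 2 = 7)
b = 121 (b = (7 + (5 - 1))² = (7 + 4)² = 11² = 121)
b*(-89683) = 121*(-89683) = -10851643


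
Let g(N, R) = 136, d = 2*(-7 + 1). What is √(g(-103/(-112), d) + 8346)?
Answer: √8482 ≈ 92.098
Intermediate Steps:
d = -12 (d = 2*(-6) = -12)
√(g(-103/(-112), d) + 8346) = √(136 + 8346) = √8482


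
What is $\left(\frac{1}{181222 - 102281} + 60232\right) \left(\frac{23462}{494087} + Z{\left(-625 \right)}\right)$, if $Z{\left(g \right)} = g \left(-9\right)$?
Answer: $\frac{13214767546443105981}{39003721867} \approx 3.3881 \cdot 10^{8}$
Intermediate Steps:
$Z{\left(g \right)} = - 9 g$
$\left(\frac{1}{181222 - 102281} + 60232\right) \left(\frac{23462}{494087} + Z{\left(-625 \right)}\right) = \left(\frac{1}{181222 - 102281} + 60232\right) \left(\frac{23462}{494087} - -5625\right) = \left(\frac{1}{78941} + 60232\right) \left(23462 \cdot \frac{1}{494087} + 5625\right) = \left(\frac{1}{78941} + 60232\right) \left(\frac{23462}{494087} + 5625\right) = \frac{4754774313}{78941} \cdot \frac{2779262837}{494087} = \frac{13214767546443105981}{39003721867}$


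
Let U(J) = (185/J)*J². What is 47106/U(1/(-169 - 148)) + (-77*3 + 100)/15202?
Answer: -227005439839/2812370 ≈ -80717.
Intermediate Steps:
U(J) = 185*J
47106/U(1/(-169 - 148)) + (-77*3 + 100)/15202 = 47106/((185/(-169 - 148))) + (-77*3 + 100)/15202 = 47106/((185/(-317))) + (-231 + 100)*(1/15202) = 47106/((185*(-1/317))) - 131*1/15202 = 47106/(-185/317) - 131/15202 = 47106*(-317/185) - 131/15202 = -14932602/185 - 131/15202 = -227005439839/2812370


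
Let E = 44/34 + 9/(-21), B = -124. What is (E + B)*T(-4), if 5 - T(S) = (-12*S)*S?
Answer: -2886641/119 ≈ -24258.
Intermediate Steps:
E = 103/119 (E = 44*(1/34) + 9*(-1/21) = 22/17 - 3/7 = 103/119 ≈ 0.86555)
T(S) = 5 + 12*S² (T(S) = 5 - (-12*S)*S = 5 - (-12)*S² = 5 + 12*S²)
(E + B)*T(-4) = (103/119 - 124)*(5 + 12*(-4)²) = -14653*(5 + 12*16)/119 = -14653*(5 + 192)/119 = -14653/119*197 = -2886641/119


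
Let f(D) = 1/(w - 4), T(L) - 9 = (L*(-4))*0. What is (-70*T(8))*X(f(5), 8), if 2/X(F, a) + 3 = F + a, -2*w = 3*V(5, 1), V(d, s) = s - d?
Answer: -2520/11 ≈ -229.09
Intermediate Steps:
w = 6 (w = -3*(1 - 1*5)/2 = -3*(1 - 5)/2 = -3*(-4)/2 = -½*(-12) = 6)
T(L) = 9 (T(L) = 9 + (L*(-4))*0 = 9 - 4*L*0 = 9 + 0 = 9)
f(D) = ½ (f(D) = 1/(6 - 4) = 1/2 = ½)
X(F, a) = 2/(-3 + F + a) (X(F, a) = 2/(-3 + (F + a)) = 2/(-3 + F + a))
(-70*T(8))*X(f(5), 8) = (-70*9)*(2/(-3 + ½ + 8)) = -1260/11/2 = -1260*2/11 = -630*4/11 = -2520/11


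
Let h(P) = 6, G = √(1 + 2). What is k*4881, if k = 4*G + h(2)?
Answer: 29286 + 19524*√3 ≈ 63103.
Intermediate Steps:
G = √3 ≈ 1.7320
k = 6 + 4*√3 (k = 4*√3 + 6 = 6 + 4*√3 ≈ 12.928)
k*4881 = (6 + 4*√3)*4881 = 29286 + 19524*√3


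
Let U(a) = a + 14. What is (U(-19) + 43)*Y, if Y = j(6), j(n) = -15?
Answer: -570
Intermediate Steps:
Y = -15
U(a) = 14 + a
(U(-19) + 43)*Y = ((14 - 19) + 43)*(-15) = (-5 + 43)*(-15) = 38*(-15) = -570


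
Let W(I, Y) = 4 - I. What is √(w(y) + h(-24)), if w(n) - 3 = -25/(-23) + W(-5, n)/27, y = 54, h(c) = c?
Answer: I*√93219/69 ≈ 4.4249*I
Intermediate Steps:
w(n) = 305/69 (w(n) = 3 + (-25/(-23) + (4 - 1*(-5))/27) = 3 + (-25*(-1/23) + (4 + 5)*(1/27)) = 3 + (25/23 + 9*(1/27)) = 3 + (25/23 + ⅓) = 3 + 98/69 = 305/69)
√(w(y) + h(-24)) = √(305/69 - 24) = √(-1351/69) = I*√93219/69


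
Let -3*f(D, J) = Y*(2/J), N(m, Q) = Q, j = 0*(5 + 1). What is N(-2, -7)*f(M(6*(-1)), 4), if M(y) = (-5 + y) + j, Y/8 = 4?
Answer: 112/3 ≈ 37.333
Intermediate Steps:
j = 0 (j = 0*6 = 0)
Y = 32 (Y = 8*4 = 32)
M(y) = -5 + y (M(y) = (-5 + y) + 0 = -5 + y)
f(D, J) = -64/(3*J) (f(D, J) = -32*2/J/3 = -64/(3*J))
N(-2, -7)*f(M(6*(-1)), 4) = -(-448)/(3*4) = -7*(-16/3) = 112/3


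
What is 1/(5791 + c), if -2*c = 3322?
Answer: 1/4130 ≈ 0.00024213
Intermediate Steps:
c = -1661 (c = -½*3322 = -1661)
1/(5791 + c) = 1/(5791 - 1661) = 1/4130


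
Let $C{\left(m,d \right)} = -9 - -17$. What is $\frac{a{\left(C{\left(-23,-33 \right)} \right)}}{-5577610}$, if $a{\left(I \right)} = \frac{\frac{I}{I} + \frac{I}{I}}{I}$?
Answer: $- \frac{1}{22310440} \approx -4.4822 \cdot 10^{-8}$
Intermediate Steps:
$C{\left(m,d \right)} = 8$ ($C{\left(m,d \right)} = -9 + 17 = 8$)
$a{\left(I \right)} = \frac{2}{I}$ ($a{\left(I \right)} = \frac{1 + 1}{I} = \frac{2}{I}$)
$\frac{a{\left(C{\left(-23,-33 \right)} \right)}}{-5577610} = \frac{2 \cdot \frac{1}{8}}{-5577610} = 2 \cdot \frac{1}{8} \left(- \frac{1}{5577610}\right) = \frac{1}{4} \left(- \frac{1}{5577610}\right) = - \frac{1}{22310440}$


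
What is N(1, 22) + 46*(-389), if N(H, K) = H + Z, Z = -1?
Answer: -17894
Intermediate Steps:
N(H, K) = -1 + H (N(H, K) = H - 1 = -1 + H)
N(1, 22) + 46*(-389) = (-1 + 1) + 46*(-389) = 0 - 17894 = -17894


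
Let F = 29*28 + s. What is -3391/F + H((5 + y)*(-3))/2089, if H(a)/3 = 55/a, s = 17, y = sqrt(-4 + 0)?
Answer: -205658146/50221649 + 110*I/60581 ≈ -4.095 + 0.0018158*I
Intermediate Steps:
y = 2*I (y = sqrt(-4) = 2*I ≈ 2.0*I)
H(a) = 165/a (H(a) = 3*(55/a) = 165/a)
F = 829 (F = 29*28 + 17 = 812 + 17 = 829)
-3391/F + H((5 + y)*(-3))/2089 = -3391/829 + (165/(((5 + 2*I)*(-3))))/2089 = -3391*1/829 + (165/(-15 - 6*I))*(1/2089) = -3391/829 + (165*((-15 + 6*I)/261))*(1/2089) = -3391/829 + (55*(-15 + 6*I)/87)*(1/2089) = -3391/829 + 55*(-15 + 6*I)/181743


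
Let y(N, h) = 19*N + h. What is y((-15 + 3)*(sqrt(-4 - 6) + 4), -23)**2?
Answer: 354385 + 426360*I*sqrt(10) ≈ 3.5439e+5 + 1.3483e+6*I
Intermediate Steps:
y(N, h) = h + 19*N
y((-15 + 3)*(sqrt(-4 - 6) + 4), -23)**2 = (-23 + 19*((-15 + 3)*(sqrt(-4 - 6) + 4)))**2 = (-23 + 19*(-12*(sqrt(-10) + 4)))**2 = (-23 + 19*(-12*(I*sqrt(10) + 4)))**2 = (-23 + 19*(-12*(4 + I*sqrt(10))))**2 = (-23 + 19*(-48 - 12*I*sqrt(10)))**2 = (-23 + (-912 - 228*I*sqrt(10)))**2 = (-935 - 228*I*sqrt(10))**2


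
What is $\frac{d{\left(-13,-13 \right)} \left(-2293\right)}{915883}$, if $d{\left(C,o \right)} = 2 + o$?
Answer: $\frac{25223}{915883} \approx 0.02754$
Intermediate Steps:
$\frac{d{\left(-13,-13 \right)} \left(-2293\right)}{915883} = \frac{\left(2 - 13\right) \left(-2293\right)}{915883} = \left(-11\right) \left(-2293\right) \frac{1}{915883} = 25223 \cdot \frac{1}{915883} = \frac{25223}{915883}$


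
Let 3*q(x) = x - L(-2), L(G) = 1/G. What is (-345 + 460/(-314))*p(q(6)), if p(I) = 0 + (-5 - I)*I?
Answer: 30406805/5652 ≈ 5379.8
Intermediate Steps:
q(x) = 1/6 + x/3 (q(x) = (x - 1/(-2))/3 = (x - 1*(-1/2))/3 = (x + 1/2)/3 = (1/2 + x)/3 = 1/6 + x/3)
p(I) = I*(-5 - I) (p(I) = 0 + I*(-5 - I) = I*(-5 - I))
(-345 + 460/(-314))*p(q(6)) = (-345 + 460/(-314))*(-(1/6 + (1/3)*6)*(5 + (1/6 + (1/3)*6))) = (-345 + 460*(-1/314))*(-(1/6 + 2)*(5 + (1/6 + 2))) = (-345 - 230/157)*(-1*13/6*(5 + 13/6)) = -(-54395)*13*43/(157*6*6) = -54395/157*(-559/36) = 30406805/5652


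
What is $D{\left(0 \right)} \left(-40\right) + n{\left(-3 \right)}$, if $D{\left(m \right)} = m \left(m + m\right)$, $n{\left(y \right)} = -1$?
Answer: $-1$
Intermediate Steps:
$D{\left(m \right)} = 2 m^{2}$ ($D{\left(m \right)} = m 2 m = 2 m^{2}$)
$D{\left(0 \right)} \left(-40\right) + n{\left(-3 \right)} = 2 \cdot 0^{2} \left(-40\right) - 1 = 2 \cdot 0 \left(-40\right) - 1 = 0 \left(-40\right) - 1 = 0 - 1 = -1$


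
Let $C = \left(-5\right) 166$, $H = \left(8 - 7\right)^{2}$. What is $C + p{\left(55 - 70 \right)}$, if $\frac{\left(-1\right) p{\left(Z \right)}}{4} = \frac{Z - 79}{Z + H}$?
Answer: $- \frac{5998}{7} \approx -856.86$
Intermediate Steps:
$H = 1$ ($H = 1^{2} = 1$)
$C = -830$
$p{\left(Z \right)} = - \frac{4 \left(-79 + Z\right)}{1 + Z}$ ($p{\left(Z \right)} = - 4 \frac{Z - 79}{Z + 1} = - 4 \frac{-79 + Z}{1 + Z} = - \frac{4 \left(-79 + Z\right)}{1 + Z}$)
$C + p{\left(55 - 70 \right)} = -830 + \frac{4 \left(79 - \left(55 - 70\right)\right)}{1 + \left(55 - 70\right)} = -830 + \frac{4 \left(79 - -15\right)}{1 - 15} = -830 + \frac{4 \left(79 + 15\right)}{-14} = -830 + 4 \left(- \frac{1}{14}\right) 94 = -830 - \frac{188}{7} = - \frac{5998}{7}$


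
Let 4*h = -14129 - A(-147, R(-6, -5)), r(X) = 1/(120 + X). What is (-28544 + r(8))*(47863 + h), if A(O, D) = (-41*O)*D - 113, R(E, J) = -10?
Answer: -434245005243/256 ≈ -1.6963e+9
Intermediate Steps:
A(O, D) = -113 - 41*D*O (A(O, D) = -41*D*O - 113 = -113 - 41*D*O)
h = 23127/2 (h = (-14129 - (-113 - 41*(-10)*(-147)))/4 = (-14129 - (-113 - 60270))/4 = (-14129 - 1*(-60383))/4 = (-14129 + 60383)/4 = (1/4)*46254 = 23127/2 ≈ 11564.)
(-28544 + r(8))*(47863 + h) = (-28544 + 1/(120 + 8))*(47863 + 23127/2) = (-28544 + 1/128)*(118853/2) = -3653631/128*118853/2 = -434245005243/256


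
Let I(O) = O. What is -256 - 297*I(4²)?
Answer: -5008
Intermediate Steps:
-256 - 297*I(4²) = -256 - 297*4² = -256 - 297*16 = -256 - 4752 = -5008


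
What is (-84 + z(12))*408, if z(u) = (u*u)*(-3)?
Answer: -210528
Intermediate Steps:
z(u) = -3*u² (z(u) = u²*(-3) = -3*u²)
(-84 + z(12))*408 = (-84 - 3*12²)*408 = (-84 - 3*144)*408 = (-84 - 432)*408 = -516*408 = -210528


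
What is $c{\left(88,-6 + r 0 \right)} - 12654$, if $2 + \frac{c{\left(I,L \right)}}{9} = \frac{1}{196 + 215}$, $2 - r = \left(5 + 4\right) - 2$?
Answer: $- \frac{1736061}{137} \approx -12672.0$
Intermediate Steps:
$r = -5$ ($r = 2 - \left(\left(5 + 4\right) - 2\right) = 2 - \left(9 - 2\right) = 2 - 7 = -5$)
$c{\left(I,L \right)} = - \frac{2463}{137}$ ($c{\left(I,L \right)} = -18 + \frac{9}{196 + 215} = -18 + \frac{9}{411} = -18 + 9 \cdot \frac{1}{411} = -18 + \frac{3}{137} = - \frac{2463}{137}$)
$c{\left(88,-6 + r 0 \right)} - 12654 = - \frac{2463}{137} - 12654 = - \frac{1736061}{137}$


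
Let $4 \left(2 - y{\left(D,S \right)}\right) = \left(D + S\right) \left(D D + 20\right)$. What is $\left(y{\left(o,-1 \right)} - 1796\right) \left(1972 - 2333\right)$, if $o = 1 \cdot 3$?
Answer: $\frac{1305737}{2} \approx 6.5287 \cdot 10^{5}$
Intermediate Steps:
$o = 3$
$y{\left(D,S \right)} = 2 - \frac{\left(20 + D^{2}\right) \left(D + S\right)}{4}$ ($y{\left(D,S \right)} = 2 - \frac{\left(D + S\right) \left(D D + 20\right)}{4} = 2 - \frac{\left(D + S\right) \left(D^{2} + 20\right)}{4} = 2 - \frac{\left(D + S\right) \left(20 + D^{2}\right)}{4} = 2 - \frac{\left(20 + D^{2}\right) \left(D + S\right)}{4}$)
$\left(y{\left(o,-1 \right)} - 1796\right) \left(1972 - 2333\right) = \left(\left(2 - 15 - -5 - \frac{3^{3}}{4} - - \frac{3^{2}}{4}\right) - 1796\right) \left(1972 - 2333\right) = \left(\left(2 - 15 + 5 - \frac{27}{4} - \left(- \frac{1}{4}\right) 9\right) - 1796\right) \left(-361\right) = \left(\left(2 - 15 + 5 - \frac{27}{4} + \frac{9}{4}\right) - 1796\right) \left(-361\right) = \left(- \frac{25}{2} - 1796\right) \left(-361\right) = \left(- \frac{3617}{2}\right) \left(-361\right) = \frac{1305737}{2}$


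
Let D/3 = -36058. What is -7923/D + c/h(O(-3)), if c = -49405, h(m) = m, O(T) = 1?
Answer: -1781442849/36058 ≈ -49405.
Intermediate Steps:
D = -108174 (D = 3*(-36058) = -108174)
-7923/D + c/h(O(-3)) = -7923/(-108174) - 49405/1 = -7923*(-1/108174) - 49405*1 = 2641/36058 - 49405 = -1781442849/36058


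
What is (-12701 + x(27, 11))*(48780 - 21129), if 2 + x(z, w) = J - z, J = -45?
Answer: -353241525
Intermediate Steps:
x(z, w) = -47 - z (x(z, w) = -2 + (-45 - z) = -47 - z)
(-12701 + x(27, 11))*(48780 - 21129) = (-12701 + (-47 - 1*27))*(48780 - 21129) = (-12701 + (-47 - 27))*27651 = (-12701 - 74)*27651 = -12775*27651 = -353241525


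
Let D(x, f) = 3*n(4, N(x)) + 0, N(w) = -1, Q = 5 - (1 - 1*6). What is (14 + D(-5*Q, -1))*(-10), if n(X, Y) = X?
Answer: -260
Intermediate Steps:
Q = 10 (Q = 5 - (1 - 6) = 5 - 1*(-5) = 5 + 5 = 10)
D(x, f) = 12 (D(x, f) = 3*4 + 0 = 12 + 0 = 12)
(14 + D(-5*Q, -1))*(-10) = (14 + 12)*(-10) = 26*(-10) = -260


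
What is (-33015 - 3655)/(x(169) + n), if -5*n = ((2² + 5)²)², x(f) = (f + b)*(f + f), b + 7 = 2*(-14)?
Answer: -183350/219899 ≈ -0.83379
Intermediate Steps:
b = -35 (b = -7 + 2*(-14) = -7 - 28 = -35)
x(f) = 2*f*(-35 + f) (x(f) = (f - 35)*(f + f) = (-35 + f)*(2*f) = 2*f*(-35 + f))
n = -6561/5 (n = -(2² + 5)⁴/5 = -(4 + 5)⁴/5 = -(9²)²/5 = -⅕*81² = -⅕*6561 = -6561/5 ≈ -1312.2)
(-33015 - 3655)/(x(169) + n) = (-33015 - 3655)/(2*169*(-35 + 169) - 6561/5) = -36670/(2*169*134 - 6561/5) = -36670/(45292 - 6561/5) = -36670/219899/5 = -36670*5/219899 = -183350/219899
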